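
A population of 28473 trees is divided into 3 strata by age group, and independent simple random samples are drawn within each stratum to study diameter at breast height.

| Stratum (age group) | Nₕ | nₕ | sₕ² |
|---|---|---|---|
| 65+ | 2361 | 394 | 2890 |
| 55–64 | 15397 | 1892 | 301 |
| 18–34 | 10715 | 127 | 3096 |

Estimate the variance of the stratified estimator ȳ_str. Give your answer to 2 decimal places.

3.49

Var(ȳ_str) = Σₕ Wₕ²(1 − fₕ)sₕ²/nₕ with Wₕ = Nₕ/N, N = 28473.
65+: Wₕ = 0.08292066; term = 0.08292066²·(1 − 0.16687844)·2890/394 = 0.042018013.
55–64: Wₕ = 0.54075791; term = 0.54075791²·(1 − 0.12288108)·301/1892 = 0.040804645.
18–34: Wₕ = 0.37632143; term = 0.37632143²·(1 − 0.01185254)·3096/127 = 3.4114333.
Sum = 3.494256.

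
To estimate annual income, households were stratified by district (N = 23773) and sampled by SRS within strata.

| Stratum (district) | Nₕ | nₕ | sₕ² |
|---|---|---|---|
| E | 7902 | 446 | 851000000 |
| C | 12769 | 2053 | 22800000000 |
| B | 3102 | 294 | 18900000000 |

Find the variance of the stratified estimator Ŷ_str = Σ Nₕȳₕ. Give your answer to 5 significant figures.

2.1920 × 10^15

Var(Ŷ_str) = Σₕ Nₕ²(1 − fₕ)sₕ²/nₕ.
E: 7902²·(1 − 446/7902)·851000000/446 = 1.1241846 × 10^14.
C: 12769²·(1 − 2053/12769)·22800000000/2053 = 1.5196217 × 10^15.
B: 3102²·(1 − 294/3102)·18900000000/294 = 5.5995531 × 10^14.
Sum = 2.1919955 × 10^15.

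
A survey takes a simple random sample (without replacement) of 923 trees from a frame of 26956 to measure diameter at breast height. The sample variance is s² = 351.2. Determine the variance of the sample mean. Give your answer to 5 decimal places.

0.36747

Under SRS without replacement, Var(ȳ) = (1 − f)·s²/n with f = n/N = 923/26956 = 0.03424099.
Var(ȳ) = (1 − 0.03424099)·351.2/923 = 0.96575901·0.38049837 = 0.36746974.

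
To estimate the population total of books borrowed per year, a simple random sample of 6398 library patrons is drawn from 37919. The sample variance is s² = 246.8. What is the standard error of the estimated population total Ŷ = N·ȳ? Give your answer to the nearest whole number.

6790

Var(Ŷ) = N²·Var(ȳ) = N²·(1 − n/N)·s²/n.
f = 6398/37919 = 0.16872808; Var(ȳ) = 0.83127192·246.8/6398 = 0.032065944.
Var(Ŷ) = 37919² · 0.032065944 = 4.6106036 × 10^7.
SE(Ŷ) = √(4.6106036 × 10^7) = 6790.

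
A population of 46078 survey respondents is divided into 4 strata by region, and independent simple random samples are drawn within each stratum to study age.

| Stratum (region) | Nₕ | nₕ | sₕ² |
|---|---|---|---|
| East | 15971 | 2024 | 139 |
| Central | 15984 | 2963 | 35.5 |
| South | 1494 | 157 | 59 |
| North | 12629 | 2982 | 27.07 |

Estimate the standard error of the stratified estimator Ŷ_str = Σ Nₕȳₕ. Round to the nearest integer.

4433

Var(Ŷ_str) = Σₕ Nₕ²(1 − fₕ)sₕ²/nₕ.
East: 15971²·(1 − 2024/15971)·139/2024 = 1.5297385 × 10^7.
Central: 15984²·(1 − 2963/15984)·35.5/2963 = 2.4935984 × 10^6.
South: 1494²·(1 − 157/1494)·59/157 = 750644.6.
North: 12629²·(1 − 2982/12629)·27.07/2982 = 1.1059662 × 10^6.
Sum = 1.9647594 × 10^7.
SE = √(1.9647594 × 10^7) = 4433.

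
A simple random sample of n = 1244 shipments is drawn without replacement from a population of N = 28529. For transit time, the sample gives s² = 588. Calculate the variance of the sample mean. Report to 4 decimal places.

0.4521

Under SRS without replacement, Var(ȳ) = (1 − f)·s²/n with f = n/N = 1244/28529 = 0.04360475.
Var(ȳ) = (1 − 0.04360475)·588/1244 = 0.95639525·0.47266881 = 0.4520582.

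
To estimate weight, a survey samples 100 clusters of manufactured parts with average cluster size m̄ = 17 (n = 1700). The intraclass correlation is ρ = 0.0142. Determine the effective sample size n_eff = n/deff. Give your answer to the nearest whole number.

deff = 1 + (17 − 1)·0.0142 = 1 + 0.2272 = 1.2272.
n_eff = 1700 / 1.2272 = 1385.

1385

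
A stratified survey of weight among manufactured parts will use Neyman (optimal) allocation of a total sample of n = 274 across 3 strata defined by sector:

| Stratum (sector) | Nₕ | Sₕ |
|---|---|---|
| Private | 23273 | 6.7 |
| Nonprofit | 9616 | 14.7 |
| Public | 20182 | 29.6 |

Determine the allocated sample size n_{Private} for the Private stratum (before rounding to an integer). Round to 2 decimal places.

Neyman allocation: nₕ = n·NₕSₕ / Σⱼ NⱼSⱼ.
Σ NⱼSⱼ = 23273·6.7 + 9616·14.7 + 20182·29.6 = 894671.5.
n_{Private} = 274·23273·6.7 / 894671.5 = 47.75.

47.75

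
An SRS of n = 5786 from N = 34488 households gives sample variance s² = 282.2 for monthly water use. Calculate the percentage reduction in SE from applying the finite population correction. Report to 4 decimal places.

f = n/N = 5786/34488 = 0.16776850.
SE_no-fpc = √(s²/n) = 0.22084587; SE_fpc = √((1−f)s²/n) = 0.20147045.
Ratio = √(1−f) = 0.91226723. Reduction = 100·(1 − 0.91226723) = 8.7733%.

8.7733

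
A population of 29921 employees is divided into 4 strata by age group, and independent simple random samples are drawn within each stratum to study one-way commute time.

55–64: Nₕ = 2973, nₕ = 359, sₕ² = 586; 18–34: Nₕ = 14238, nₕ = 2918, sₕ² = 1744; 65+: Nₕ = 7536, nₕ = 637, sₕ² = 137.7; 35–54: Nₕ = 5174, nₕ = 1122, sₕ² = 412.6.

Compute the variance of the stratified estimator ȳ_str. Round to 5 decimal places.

0.14293

Var(ȳ_str) = Σₕ Wₕ²(1 − fₕ)sₕ²/nₕ with Wₕ = Nₕ/N, N = 29921.
55–64: Wₕ = 0.09936165; term = 0.09936165²·(1 − 0.12075345)·586/359 = 0.0141694.
18–34: Wₕ = 0.47585308; term = 0.47585308²·(1 − 0.20494451)·1744/2918 = 0.10759805.
65+: Wₕ = 0.25186324; term = 0.25186324²·(1 − 0.08452760)·137.7/637 = 0.01255363.
35–54: Wₕ = 0.17292203; term = 0.17292203²·(1 − 0.21685350)·412.6/1122 = 0.0086115241.
Sum = 0.1429326.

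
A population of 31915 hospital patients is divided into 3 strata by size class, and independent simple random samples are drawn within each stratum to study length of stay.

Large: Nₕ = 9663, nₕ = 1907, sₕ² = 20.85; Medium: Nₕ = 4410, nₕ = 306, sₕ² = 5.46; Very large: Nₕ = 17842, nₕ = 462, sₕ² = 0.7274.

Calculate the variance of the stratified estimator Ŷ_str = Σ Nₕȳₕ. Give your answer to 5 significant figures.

Var(Ŷ_str) = Σₕ Nₕ²(1 − fₕ)sₕ²/nₕ.
Large: 9663²·(1 − 1907/9663)·20.85/1907 = 819417.33.
Medium: 4410²·(1 − 306/4410)·5.46/306 = 322936.52.
Very large: 17842²·(1 − 462/17842)·0.7274/462 = 488230.19.
Sum = 1.630584 × 10^6.

1.6306 × 10^6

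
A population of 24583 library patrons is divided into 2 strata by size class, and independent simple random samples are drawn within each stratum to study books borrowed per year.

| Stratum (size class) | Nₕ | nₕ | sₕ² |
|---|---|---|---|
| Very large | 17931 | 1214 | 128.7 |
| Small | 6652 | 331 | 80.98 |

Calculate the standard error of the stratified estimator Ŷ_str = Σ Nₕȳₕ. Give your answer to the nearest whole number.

Var(Ŷ_str) = Σₕ Nₕ²(1 − fₕ)sₕ²/nₕ.
Very large: 17931²·(1 − 1214/17931)·128.7/1214 = 3.1777718 × 10^7.
Small: 6652²·(1 − 331/6652)·80.98/331 = 1.0286978 × 10^7.
Sum = 4.2064696 × 10^7.
SE = √(4.2064696 × 10^7) = 6486.

6486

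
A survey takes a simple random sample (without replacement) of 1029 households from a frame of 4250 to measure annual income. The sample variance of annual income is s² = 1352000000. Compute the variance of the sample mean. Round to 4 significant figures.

Under SRS without replacement, Var(ȳ) = (1 − f)·s²/n with f = n/N = 1029/4250 = 0.24211765.
Var(ȳ) = (1 − 0.24211765)·1352000000/1029 = 0.75788235·1.313897 × 10^6 = 995779.34.

995800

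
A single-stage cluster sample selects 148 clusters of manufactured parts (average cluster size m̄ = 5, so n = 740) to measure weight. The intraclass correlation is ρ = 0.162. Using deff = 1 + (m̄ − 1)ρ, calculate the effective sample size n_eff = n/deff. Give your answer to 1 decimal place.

deff = 1 + (5 − 1)·0.162 = 1 + 0.648 = 1.648.
n_eff = 740 / 1.648 = 449.0.

449.0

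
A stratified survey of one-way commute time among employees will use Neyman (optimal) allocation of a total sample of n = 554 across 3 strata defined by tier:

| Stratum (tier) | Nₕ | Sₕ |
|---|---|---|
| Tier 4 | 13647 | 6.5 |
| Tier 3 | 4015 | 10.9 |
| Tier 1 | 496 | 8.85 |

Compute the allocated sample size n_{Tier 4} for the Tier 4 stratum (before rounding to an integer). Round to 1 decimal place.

Neyman allocation: nₕ = n·NₕSₕ / Σⱼ NⱼSⱼ.
Σ NⱼSⱼ = 13647·6.5 + 4015·10.9 + 496·8.85 = 136858.6.
n_{Tier 4} = 554·13647·6.5 / 136858.6 = 359.1.

359.1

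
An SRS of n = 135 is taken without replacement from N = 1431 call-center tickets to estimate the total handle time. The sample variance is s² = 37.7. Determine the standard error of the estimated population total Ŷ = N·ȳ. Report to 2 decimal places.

Var(Ŷ) = N²·Var(ȳ) = N²·(1 − n/N)·s²/n.
f = 135/1431 = 0.09433962; Var(ȳ) = 0.90566038·37.7/135 = 0.25291405.
Var(Ŷ) = 1431² · 0.25291405 = 517907.53.
SE(Ŷ) = √(517907.53) = 719.66.

719.66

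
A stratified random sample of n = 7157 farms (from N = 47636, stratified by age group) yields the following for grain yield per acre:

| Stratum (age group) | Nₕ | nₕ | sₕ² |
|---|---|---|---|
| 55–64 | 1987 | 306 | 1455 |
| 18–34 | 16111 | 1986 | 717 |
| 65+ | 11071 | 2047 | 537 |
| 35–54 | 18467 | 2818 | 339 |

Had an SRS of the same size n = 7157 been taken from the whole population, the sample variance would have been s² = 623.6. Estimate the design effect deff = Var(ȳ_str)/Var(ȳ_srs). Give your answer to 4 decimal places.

0.9464

Var(ȳ_str) = Σ Wₕ²(1−fₕ)sₕ²/nₕ with Wₕ = Nₕ/47636:
  55–64: (1987/47636)²·(1−306/1987)·1455/306 = 0.0069990094
  18–34: (16111/47636)²·(1−1986/16111)·717/1986 = 0.036205979
  65+: (11071/47636)²·(1−2047/11071)·537/2047 = 0.011549729
  35–54: (18467/47636)²·(1−2818/18467)·339/2818 = 0.015320434
  → Var(ȳ_str) = 0.070075151.
Var(ȳ_srs) = (1 − 7157/47636)·623.6/7157 = 0.07404054.
deff = 0.070075151 / 0.07404054 = 0.9464.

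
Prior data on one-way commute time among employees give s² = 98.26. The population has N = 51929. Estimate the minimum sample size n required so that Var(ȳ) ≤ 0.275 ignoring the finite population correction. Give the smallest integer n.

358

Without fpc, n₀ = s²/D = 98.26/0.275 = 357.3091.
Rounding up, n = 358.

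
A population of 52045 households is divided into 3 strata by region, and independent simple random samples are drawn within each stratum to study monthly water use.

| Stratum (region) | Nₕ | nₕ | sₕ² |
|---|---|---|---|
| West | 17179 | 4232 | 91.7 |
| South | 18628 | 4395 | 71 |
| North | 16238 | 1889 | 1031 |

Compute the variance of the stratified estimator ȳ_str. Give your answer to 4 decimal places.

0.0503

Var(ȳ_str) = Σₕ Wₕ²(1 − fₕ)sₕ²/nₕ with Wₕ = Nₕ/N, N = 52045.
West: Wₕ = 0.33007974; term = 0.33007974²·(1 − 0.24634728)·91.7/4232 = 0.0017792324.
South: Wₕ = 0.35792103; term = 0.35792103²·(1 − 0.23593515)·71/4395 = 0.001581263.
North: Wₕ = 0.31199923; term = 0.31199923²·(1 − 0.11633206)·1031/1889 = 0.046948622.
Sum = 0.050309117.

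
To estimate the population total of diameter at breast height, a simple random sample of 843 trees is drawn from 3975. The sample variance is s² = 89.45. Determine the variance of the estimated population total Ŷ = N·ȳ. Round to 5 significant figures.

Var(Ŷ) = N²·Var(ȳ) = N²·(1 − n/N)·s²/n.
f = 843/3975 = 0.21207547; Var(ȳ) = 0.78792453·89.45/843 = 0.083605989.
Var(Ŷ) = 3975² · 0.083605989 = 1.3210269 × 10^6.

1.3210 × 10^6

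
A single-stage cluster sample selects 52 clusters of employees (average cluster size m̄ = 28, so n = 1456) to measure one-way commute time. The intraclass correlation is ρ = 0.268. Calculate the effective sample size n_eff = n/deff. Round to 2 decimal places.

176.78

deff = 1 + (28 − 1)·0.268 = 1 + 7.236 = 8.236.
n_eff = 1456 / 8.236 = 176.78.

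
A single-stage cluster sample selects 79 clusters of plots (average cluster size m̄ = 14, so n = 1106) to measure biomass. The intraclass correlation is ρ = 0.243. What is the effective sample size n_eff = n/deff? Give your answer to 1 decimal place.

265.9

deff = 1 + (14 − 1)·0.243 = 1 + 3.159 = 4.159.
n_eff = 1106 / 4.159 = 265.9.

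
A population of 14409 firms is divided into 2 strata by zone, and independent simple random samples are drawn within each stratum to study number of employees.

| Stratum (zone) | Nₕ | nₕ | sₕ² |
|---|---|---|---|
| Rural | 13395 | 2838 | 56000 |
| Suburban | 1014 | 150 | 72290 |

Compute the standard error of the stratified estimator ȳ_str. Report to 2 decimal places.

Var(ȳ_str) = Σₕ Wₕ²(1 − fₕ)sₕ²/nₕ with Wₕ = Nₕ/N, N = 14409.
Rural: Wₕ = 0.92962732; term = 0.92962732²·(1 − 0.21187010)·56000/2838 = 13.43975.
Suburban: Wₕ = 0.07037268; term = 0.07037268²·(1 − 0.14792899)·72290/150 = 2.0336255.
Sum = 15.473376.
SE = √(15.473376) = 3.93.

3.93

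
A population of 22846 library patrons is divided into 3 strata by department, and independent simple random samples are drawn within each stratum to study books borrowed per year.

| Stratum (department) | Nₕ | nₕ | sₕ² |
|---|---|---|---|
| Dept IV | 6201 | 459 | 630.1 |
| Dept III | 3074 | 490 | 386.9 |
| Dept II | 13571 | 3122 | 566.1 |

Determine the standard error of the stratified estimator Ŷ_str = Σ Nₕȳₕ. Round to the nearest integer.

Var(Ŷ_str) = Σₕ Nₕ²(1 − fₕ)sₕ²/nₕ.
Dept IV: 6201²·(1 − 459/6201)·630.1/459 = 4.8878933 × 10^7.
Dept III: 3074²·(1 − 490/3074)·386.9/490 = 6.2718985 × 10^6.
Dept II: 13571²·(1 − 3122/13571)·566.1/3122 = 2.571265 × 10^7.
Sum = 8.0863482 × 10^7.
SE = √(8.0863482 × 10^7) = 8992.

8992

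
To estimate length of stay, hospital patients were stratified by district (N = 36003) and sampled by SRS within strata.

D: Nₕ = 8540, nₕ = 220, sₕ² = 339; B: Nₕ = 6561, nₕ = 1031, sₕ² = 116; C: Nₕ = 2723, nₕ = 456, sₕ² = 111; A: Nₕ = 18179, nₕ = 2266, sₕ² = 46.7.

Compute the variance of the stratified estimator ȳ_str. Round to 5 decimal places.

0.09337

Var(ȳ_str) = Σₕ Wₕ²(1 − fₕ)sₕ²/nₕ with Wₕ = Nₕ/N, N = 36003.
D: Wₕ = 0.23720246; term = 0.23720246²·(1 − 0.02576112)·339/220 = 0.084465787.
B: Wₕ = 0.18223481; term = 0.18223481²·(1 − 0.15714068)·116/1031 = 0.0031493223.
C: Wₕ = 0.07563259; term = 0.07563259²·(1 − 0.16746236)·111/456 = 0.0011592575.
A: Wₕ = 0.50493014; term = 0.50493014²·(1 − 0.12464932)·46.7/2266 = 0.0045994049.
Sum = 0.093373772.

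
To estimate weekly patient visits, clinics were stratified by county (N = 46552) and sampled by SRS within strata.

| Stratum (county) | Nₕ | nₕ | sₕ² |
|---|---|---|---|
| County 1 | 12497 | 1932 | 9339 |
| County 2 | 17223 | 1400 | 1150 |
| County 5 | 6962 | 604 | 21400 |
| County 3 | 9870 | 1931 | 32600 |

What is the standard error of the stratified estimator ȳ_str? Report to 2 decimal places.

Var(ȳ_str) = Σₕ Wₕ²(1 − fₕ)sₕ²/nₕ with Wₕ = Nₕ/N, N = 46552.
County 1: Wₕ = 0.26845248; term = 0.26845248²·(1 − 0.15459710)·9339/1932 = 0.29450443.
County 2: Wₕ = 0.36997336; term = 0.36997336²·(1 − 0.08128665)·1150/1400 = 0.10329772.
County 5: Wₕ = 0.14955319; term = 0.14955319²·(1 − 0.08675668)·21400/604 = 0.72369353.
County 3: Wₕ = 0.21202097; term = 0.21202097²·(1 − 0.19564336)·32600/1931 = 0.61043804.
Sum = 1.7319337.
SE = √(1.7319337) = 1.32.

1.32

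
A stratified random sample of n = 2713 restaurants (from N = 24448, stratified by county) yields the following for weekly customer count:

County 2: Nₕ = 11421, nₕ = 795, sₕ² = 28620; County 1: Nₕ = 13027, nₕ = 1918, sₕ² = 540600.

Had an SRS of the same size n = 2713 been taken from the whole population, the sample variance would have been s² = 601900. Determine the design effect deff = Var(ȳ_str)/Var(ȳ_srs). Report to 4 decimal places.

Var(ȳ_str) = Σ Wₕ²(1−fₕ)sₕ²/nₕ with Wₕ = Nₕ/24448:
  County 2: (11421/24448)²·(1−795/11421)·28620/795 = 7.3095353
  County 1: (13027/24448)²·(1−1918/13027)·540600/1918 = 68.24332
  → Var(ȳ_str) = 75.552855.
Var(ȳ_srs) = (1 − 2713/24448)·601900/2713 = 197.23812.
deff = 75.552855 / 197.23812 = 0.3831.

0.3831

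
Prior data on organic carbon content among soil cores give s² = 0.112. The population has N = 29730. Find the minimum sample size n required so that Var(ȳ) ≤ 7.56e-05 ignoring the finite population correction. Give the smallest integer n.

1482

Without fpc, n₀ = s²/D = 0.112/7.56e-05 = 1481.4815.
Rounding up, n = 1482.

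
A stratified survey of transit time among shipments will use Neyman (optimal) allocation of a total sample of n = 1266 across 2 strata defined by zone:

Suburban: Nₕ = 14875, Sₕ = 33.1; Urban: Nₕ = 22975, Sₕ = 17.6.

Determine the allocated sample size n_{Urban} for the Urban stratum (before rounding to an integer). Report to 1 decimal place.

570.9

Neyman allocation: nₕ = n·NₕSₕ / Σⱼ NⱼSⱼ.
Σ NⱼSⱼ = 14875·33.1 + 22975·17.6 = 896722.5.
n_{Urban} = 1266·22975·17.6 / 896722.5 = 570.9.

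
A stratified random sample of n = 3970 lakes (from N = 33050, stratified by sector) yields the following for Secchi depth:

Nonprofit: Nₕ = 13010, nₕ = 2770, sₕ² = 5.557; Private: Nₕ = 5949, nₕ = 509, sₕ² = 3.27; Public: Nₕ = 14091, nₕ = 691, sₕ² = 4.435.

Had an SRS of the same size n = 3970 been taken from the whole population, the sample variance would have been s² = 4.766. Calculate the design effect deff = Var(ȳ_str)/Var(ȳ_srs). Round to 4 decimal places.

Var(ȳ_str) = Σ Wₕ²(1−fₕ)sₕ²/nₕ with Wₕ = Nₕ/33050:
  Nonprofit: (13010/33050)²·(1−2770/13010)·5.557/2770 = 2.4467802 × 10^-4
  Private: (5949/33050)²·(1−509/5949)·3.27/509 = 1.9033993 × 10^-4
  Public: (14091/33050)²·(1−691/14091)·4.435/691 = 0.0011094794
  → Var(ȳ_str) = 0.0015444974.
Var(ȳ_srs) = (1 − 3970/33050)·4.766/3970 = 0.001056298.
deff = 0.0015444974 / 0.001056298 = 1.4622.

1.4622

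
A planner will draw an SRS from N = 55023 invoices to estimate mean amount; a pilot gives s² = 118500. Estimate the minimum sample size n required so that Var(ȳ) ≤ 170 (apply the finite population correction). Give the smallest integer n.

Without fpc, n₀ = s²/D = 118500/170 = 697.0588.
With fpc, (1 − n/N)·s²/n ≤ D requires n ≥ n₀/(1 + n₀/N) = 697.0588/(1 + 697.0588/55023) = 688.3386.
Rounding up, n = 689.

689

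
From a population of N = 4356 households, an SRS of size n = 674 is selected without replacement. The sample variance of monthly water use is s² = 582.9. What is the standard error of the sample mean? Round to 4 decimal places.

0.8550

Under SRS without replacement, Var(ȳ) = (1 − f)·s²/n with f = n/N = 674/4356 = 0.15472911.
Var(ȳ) = (1 − 0.15472911)·582.9/674 = 0.84527089·0.8648368 = 0.73102137.
SE(ȳ) = √(0.73102137) = 0.8550.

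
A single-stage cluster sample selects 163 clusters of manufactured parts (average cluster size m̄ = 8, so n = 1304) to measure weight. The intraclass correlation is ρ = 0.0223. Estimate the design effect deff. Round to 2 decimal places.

deff = 1 + (8 − 1)·0.0223 = 1 + 0.1561 = 1.1561.

1.16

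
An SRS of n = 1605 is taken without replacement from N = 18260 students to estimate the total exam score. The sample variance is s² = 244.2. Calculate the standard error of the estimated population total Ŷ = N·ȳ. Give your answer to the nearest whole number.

Var(Ŷ) = N²·Var(ȳ) = N²·(1 − n/N)·s²/n.
f = 1605/18260 = 0.08789704; Var(ȳ) = 0.91210296·244.2/1605 = 0.13877604.
Var(Ŷ) = 18260² · 0.13877604 = 4.6271762 × 10^7.
SE(Ŷ) = √(4.6271762 × 10^7) = 6802.

6802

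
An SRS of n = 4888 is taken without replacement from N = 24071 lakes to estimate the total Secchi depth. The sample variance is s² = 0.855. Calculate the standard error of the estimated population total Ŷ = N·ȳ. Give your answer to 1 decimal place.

Var(Ŷ) = N²·Var(ȳ) = N²·(1 − n/N)·s²/n.
f = 4888/24071 = 0.20306593; Var(ȳ) = 0.79693407·0.855/4888 = 1.3939825 × 10^-4.
Var(Ŷ) = 24071² · (1.3939825 × 10^-4) = 80769.164.
SE(Ŷ) = √(80769.164) = 284.2.

284.2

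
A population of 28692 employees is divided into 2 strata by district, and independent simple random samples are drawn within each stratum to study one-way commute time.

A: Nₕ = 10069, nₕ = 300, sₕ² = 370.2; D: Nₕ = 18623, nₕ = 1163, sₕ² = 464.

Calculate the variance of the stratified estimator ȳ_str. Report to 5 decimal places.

Var(ȳ_str) = Σₕ Wₕ²(1 − fₕ)sₕ²/nₕ with Wₕ = Nₕ/N, N = 28692.
A: Wₕ = 0.35093406; term = 0.35093406²·(1 − 0.02979442)·370.2/300 = 0.14744497.
D: Wₕ = 0.64906594; term = 0.64906594²·(1 − 0.06244966)·464/1163 = 0.15758341.
Sum = 0.30502838.

0.30503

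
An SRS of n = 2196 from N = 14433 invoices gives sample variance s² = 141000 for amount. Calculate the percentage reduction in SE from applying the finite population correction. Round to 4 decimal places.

f = n/N = 2196/14433 = 0.15215132.
SE_no-fpc = √(s²/n) = 8.0129676; SE_fpc = √((1−f)s²/n) = 7.3782363.
Ratio = √(1−f) = 0.92078699. Reduction = 100·(1 − 0.92078699) = 7.9213%.

7.9213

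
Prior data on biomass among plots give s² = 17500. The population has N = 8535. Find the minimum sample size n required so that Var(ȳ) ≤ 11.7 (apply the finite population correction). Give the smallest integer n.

Without fpc, n₀ = s²/D = 17500/11.7 = 1495.7265.
With fpc, (1 − n/N)·s²/n ≤ D requires n ≥ n₀/(1 + n₀/N) = 1495.7265/(1 + 1495.7265/8535) = 1272.6920.
Rounding up, n = 1273.

1273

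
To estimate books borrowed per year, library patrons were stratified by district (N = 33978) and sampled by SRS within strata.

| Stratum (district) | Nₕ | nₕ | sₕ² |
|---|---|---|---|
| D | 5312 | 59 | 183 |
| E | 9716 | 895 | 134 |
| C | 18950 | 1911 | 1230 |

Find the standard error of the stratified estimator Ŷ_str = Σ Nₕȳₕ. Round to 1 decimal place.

Var(Ŷ_str) = Σₕ Nₕ²(1 − fₕ)sₕ²/nₕ.
D: 5312²·(1 − 59/5312)·183/59 = 8.6549496 × 10^7.
E: 9716²·(1 − 895/9716)·134/895 = 1.2831786 × 10^7.
C: 18950²·(1 − 1911/18950)·1230/1911 = 2.0782498 × 10^8.
Sum = 3.0720626 × 10^8.
SE = √(3.0720626 × 10^8) = 17527.3.

17527.3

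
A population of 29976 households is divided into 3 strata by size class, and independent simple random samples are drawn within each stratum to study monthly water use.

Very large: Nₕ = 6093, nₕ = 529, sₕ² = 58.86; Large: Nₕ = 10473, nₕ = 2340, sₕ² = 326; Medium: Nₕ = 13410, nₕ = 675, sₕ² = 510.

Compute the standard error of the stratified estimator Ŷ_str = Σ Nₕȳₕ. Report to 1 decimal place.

Var(Ŷ_str) = Σₕ Nₕ²(1 − fₕ)sₕ²/nₕ.
Very large: 6093²·(1 − 529/6093)·58.86/529 = 3.7720973 × 10^6.
Large: 10473²·(1 − 2340/10473)·326/2340 = 1.1866527 × 10^7.
Medium: 13410²·(1 − 675/13410)·510/675 = 1.2903102 × 10^8.
Sum = 1.4466964 × 10^8.
SE = √(1.4466964 × 10^8) = 12027.9.

12027.9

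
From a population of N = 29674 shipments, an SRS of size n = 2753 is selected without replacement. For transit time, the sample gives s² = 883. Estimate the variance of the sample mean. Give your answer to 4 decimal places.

Under SRS without replacement, Var(ȳ) = (1 − f)·s²/n with f = n/N = 2753/29674 = 0.09277482.
Var(ȳ) = (1 − 0.09277482)·883/2753 = 0.90722518·0.32074101 = 0.29098432.

0.2910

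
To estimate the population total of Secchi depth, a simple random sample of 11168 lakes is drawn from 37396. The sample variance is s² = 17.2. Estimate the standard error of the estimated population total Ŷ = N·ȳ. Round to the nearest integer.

1229

Var(Ŷ) = N²·Var(ȳ) = N²·(1 − n/N)·s²/n.
f = 11168/37396 = 0.29864157; Var(ȳ) = 0.70135843·17.2/11168 = 0.0010801724.
Var(Ŷ) = 37396² · 0.0010801724 = 1.5105788 × 10^6.
SE(Ŷ) = √(1.5105788 × 10^6) = 1229.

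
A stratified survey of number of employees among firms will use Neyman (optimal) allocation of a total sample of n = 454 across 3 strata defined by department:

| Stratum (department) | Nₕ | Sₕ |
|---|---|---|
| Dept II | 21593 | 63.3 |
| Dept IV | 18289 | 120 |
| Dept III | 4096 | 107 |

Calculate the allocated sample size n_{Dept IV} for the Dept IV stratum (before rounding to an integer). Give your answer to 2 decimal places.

Neyman allocation: nₕ = n·NₕSₕ / Σⱼ NⱼSⱼ.
Σ NⱼSⱼ = 21593·63.3 + 18289·120 + 4096·107 = 3.9997889 × 10^6.
n_{Dept IV} = 454·18289·120 / (3.9997889 × 10^6) = 249.11.

249.11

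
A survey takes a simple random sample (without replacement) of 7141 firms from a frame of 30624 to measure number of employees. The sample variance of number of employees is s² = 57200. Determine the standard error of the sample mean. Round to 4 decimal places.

2.4784

Under SRS without replacement, Var(ȳ) = (1 − f)·s²/n with f = n/N = 7141/30624 = 0.23318312.
Var(ȳ) = (1 − 0.23318312)·57200/7141 = 0.76681688·8.0100826 = 6.1422665.
SE(ȳ) = √(6.1422665) = 2.4784.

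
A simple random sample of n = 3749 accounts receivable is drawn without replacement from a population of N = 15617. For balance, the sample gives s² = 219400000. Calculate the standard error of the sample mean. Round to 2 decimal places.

210.89

Under SRS without replacement, Var(ȳ) = (1 − f)·s²/n with f = n/N = 3749/15617 = 0.24005891.
Var(ȳ) = (1 − 0.24005891)·219400000/3749 = 0.75994109·58522.273 = 44473.48.
SE(ȳ) = √(44473.48) = 210.89.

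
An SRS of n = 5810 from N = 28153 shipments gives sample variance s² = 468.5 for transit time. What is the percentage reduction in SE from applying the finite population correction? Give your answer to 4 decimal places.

f = n/N = 5810/28153 = 0.20637232.
SE_no-fpc = √(s²/n) = 0.28396625; SE_fpc = √((1−f)s²/n) = 0.25297356.
Ratio = √(1−f) = 0.89085783. Reduction = 100·(1 − 0.89085783) = 10.9142%.

10.9142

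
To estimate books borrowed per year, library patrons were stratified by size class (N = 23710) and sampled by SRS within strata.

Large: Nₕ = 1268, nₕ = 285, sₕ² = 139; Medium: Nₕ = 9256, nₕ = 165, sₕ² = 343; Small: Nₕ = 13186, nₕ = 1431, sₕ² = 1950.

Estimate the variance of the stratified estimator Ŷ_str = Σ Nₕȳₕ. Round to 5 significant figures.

3.8675 × 10^8

Var(Ŷ_str) = Σₕ Nₕ²(1 − fₕ)sₕ²/nₕ.
Large: 1268²·(1 − 285/1268)·139/285 = 607914.79.
Medium: 9256²·(1 − 165/9256)·343/165 = 1.749223 × 10^8.
Small: 13186²·(1 − 1431/13186)·1950/1431 = 2.1121788 × 10^8.
Sum = 3.8674809 × 10^8.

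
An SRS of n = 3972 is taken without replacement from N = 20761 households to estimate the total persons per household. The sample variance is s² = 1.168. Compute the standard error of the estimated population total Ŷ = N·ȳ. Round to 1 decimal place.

Var(Ŷ) = N²·Var(ȳ) = N²·(1 − n/N)·s²/n.
f = 3972/20761 = 0.19132026; Var(ȳ) = 0.80867974·1.168/3972 = 2.3779908 × 10^-4.
Var(Ŷ) = 20761² · (2.3779908 × 10^-4) = 102495.95.
SE(Ŷ) = √(102495.95) = 320.1.

320.1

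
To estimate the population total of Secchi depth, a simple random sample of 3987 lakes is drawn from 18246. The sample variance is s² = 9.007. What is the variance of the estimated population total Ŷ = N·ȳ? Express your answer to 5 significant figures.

587750

Var(Ŷ) = N²·Var(ȳ) = N²·(1 − n/N)·s²/n.
f = 3987/18246 = 0.21851365; Var(ȳ) = 0.78148635·9.007/3987 = 0.0017654496.
Var(Ŷ) = 18246² · 0.0017654496 = 587747.33.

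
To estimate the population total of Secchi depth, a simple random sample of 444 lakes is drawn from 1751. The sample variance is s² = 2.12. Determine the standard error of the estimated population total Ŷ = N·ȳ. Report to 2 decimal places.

104.53

Var(Ŷ) = N²·Var(ȳ) = N²·(1 − n/N)·s²/n.
f = 444/1751 = 0.25356939; Var(ȳ) = 0.74643061·2.12/444 = 0.0035640381.
Var(Ŷ) = 1751² · 0.0035640381 = 10927.344.
SE(Ŷ) = √(10927.344) = 104.53.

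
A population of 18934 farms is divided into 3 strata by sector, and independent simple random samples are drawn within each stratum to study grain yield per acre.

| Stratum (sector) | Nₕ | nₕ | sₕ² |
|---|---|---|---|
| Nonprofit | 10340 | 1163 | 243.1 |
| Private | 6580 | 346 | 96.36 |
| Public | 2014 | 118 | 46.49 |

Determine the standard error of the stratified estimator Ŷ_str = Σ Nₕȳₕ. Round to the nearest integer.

5724

Var(Ŷ_str) = Σₕ Nₕ²(1 − fₕ)sₕ²/nₕ.
Nonprofit: 10340²·(1 − 1163/10340)·243.1/1163 = 1.983474 × 10^7.
Private: 6580²·(1 − 346/6580)·96.36/346 = 1.1423873 × 10^7.
Public: 2014²·(1 − 118/2014)·46.49/118 = 1.5044416 × 10^6.
Sum = 3.2763055 × 10^7.
SE = √(3.2763055 × 10^7) = 5724.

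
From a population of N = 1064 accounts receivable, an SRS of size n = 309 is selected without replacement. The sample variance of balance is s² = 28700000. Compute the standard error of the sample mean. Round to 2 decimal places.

Under SRS without replacement, Var(ȳ) = (1 − f)·s²/n with f = n/N = 309/1064 = 0.29041353.
Var(ȳ) = (1 − 0.29041353)·28700000/309 = 0.70958647·92880.259 = 65906.575.
SE(ȳ) = √(65906.575) = 256.72.

256.72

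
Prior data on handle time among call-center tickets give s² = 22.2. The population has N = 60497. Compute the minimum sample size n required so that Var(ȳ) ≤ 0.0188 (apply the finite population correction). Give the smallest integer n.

Without fpc, n₀ = s²/D = 22.2/0.0188 = 1180.8511.
With fpc, (1 − n/N)·s²/n ≤ D requires n ≥ n₀/(1 + n₀/N) = 1180.8511/(1 + 1180.8511/60497) = 1158.2432.
Rounding up, n = 1159.

1159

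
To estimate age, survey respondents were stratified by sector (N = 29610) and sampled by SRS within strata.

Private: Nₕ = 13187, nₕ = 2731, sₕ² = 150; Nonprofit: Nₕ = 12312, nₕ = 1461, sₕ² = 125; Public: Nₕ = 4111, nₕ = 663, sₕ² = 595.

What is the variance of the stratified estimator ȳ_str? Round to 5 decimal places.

Var(ȳ_str) = Σₕ Wₕ²(1 − fₕ)sₕ²/nₕ with Wₕ = Nₕ/N, N = 29610.
Private: Wₕ = 0.44535630; term = 0.44535630²·(1 − 0.20709790)·150/2731 = 0.0086378235.
Nonprofit: Wₕ = 0.41580547; term = 0.41580547²·(1 − 0.11866472)·125/1461 = 0.013037111.
Public: Wₕ = 0.13883823; term = 0.13883823²·(1 − 0.16127463)·595/663 = 0.014509129.
Sum = 0.036184064.

0.03618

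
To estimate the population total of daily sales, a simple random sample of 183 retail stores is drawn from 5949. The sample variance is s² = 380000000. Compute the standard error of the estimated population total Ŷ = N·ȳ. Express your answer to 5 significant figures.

8.4397 × 10^6

Var(Ŷ) = N²·Var(ȳ) = N²·(1 − n/N)·s²/n.
f = 183/5949 = 0.03076147; Var(ȳ) = 0.96923853·380000000/183 = 2.0126265 × 10^6.
Var(Ŷ) = 5949² · (2.0126265 × 10^6) = 7.1228061 × 10^13.
SE(Ŷ) = √(7.1228061 × 10^13) = 8.4397 × 10^6.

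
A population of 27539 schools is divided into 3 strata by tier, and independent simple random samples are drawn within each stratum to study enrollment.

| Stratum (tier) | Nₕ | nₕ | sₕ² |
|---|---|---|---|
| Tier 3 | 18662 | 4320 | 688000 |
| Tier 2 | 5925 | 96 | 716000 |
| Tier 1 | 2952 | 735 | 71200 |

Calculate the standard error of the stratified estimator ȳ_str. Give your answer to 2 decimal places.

Var(ȳ_str) = Σₕ Wₕ²(1 − fₕ)sₕ²/nₕ with Wₕ = Nₕ/N, N = 27539.
Tier 3: Wₕ = 0.67765714; term = 0.67765714²·(1 − 0.23148644)·688000/4320 = 56.20517.
Tier 2: Wₕ = 0.21514942; term = 0.21514942²·(1 − 0.01620253)·716000/96 = 339.64707.
Tier 1: Wₕ = 0.10719343; term = 0.10719343²·(1 − 0.24898374)·71200/735 = 0.83594628.
Sum = 396.68819.
SE = √(396.68819) = 19.92.

19.92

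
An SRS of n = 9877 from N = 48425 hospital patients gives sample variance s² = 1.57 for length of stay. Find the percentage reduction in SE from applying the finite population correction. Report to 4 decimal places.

f = n/N = 9877/48425 = 0.20396489.
SE_no-fpc = √(s²/n) = 0.012607742; SE_fpc = √((1−f)s²/n) = 0.011248728.
Ratio = √(1−f) = 0.89220799. Reduction = 100·(1 − 0.89220799) = 10.7792%.

10.7792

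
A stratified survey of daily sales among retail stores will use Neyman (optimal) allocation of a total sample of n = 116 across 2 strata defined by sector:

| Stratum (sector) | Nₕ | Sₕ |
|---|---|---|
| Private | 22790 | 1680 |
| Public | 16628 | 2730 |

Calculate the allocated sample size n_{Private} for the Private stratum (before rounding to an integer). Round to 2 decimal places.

Neyman allocation: nₕ = n·NₕSₕ / Σⱼ NⱼSⱼ.
Σ NⱼSⱼ = 22790·1680 + 16628·2730 = 8.368164 × 10^7.
n_{Private} = 116·22790·1680 / (8.368164 × 10^7) = 53.07.

53.07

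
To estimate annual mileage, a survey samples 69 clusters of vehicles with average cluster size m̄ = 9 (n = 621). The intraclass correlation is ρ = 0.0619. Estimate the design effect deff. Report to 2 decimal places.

deff = 1 + (9 − 1)·0.0619 = 1 + 0.4952 = 1.4952.

1.50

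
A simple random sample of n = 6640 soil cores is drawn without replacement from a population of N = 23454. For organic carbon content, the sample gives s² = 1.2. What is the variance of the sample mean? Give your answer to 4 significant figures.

Under SRS without replacement, Var(ȳ) = (1 − f)·s²/n with f = n/N = 6640/23454 = 0.28310736.
Var(ȳ) = (1 − 0.28310736)·1.2/6640 = 0.71689264·1.8072289 × 10^-4 = 1.2955891 × 10^-4.

1.296 × 10^-4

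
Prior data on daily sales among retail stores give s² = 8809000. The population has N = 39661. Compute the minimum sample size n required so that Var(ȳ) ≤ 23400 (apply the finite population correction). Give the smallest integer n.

Without fpc, n₀ = s²/D = 8809000/23400 = 376.4530.
With fpc, (1 − n/N)·s²/n ≤ D requires n ≥ n₀/(1 + n₀/N) = 376.4530/(1 + 376.4530/39661) = 372.9134.
Rounding up, n = 373.

373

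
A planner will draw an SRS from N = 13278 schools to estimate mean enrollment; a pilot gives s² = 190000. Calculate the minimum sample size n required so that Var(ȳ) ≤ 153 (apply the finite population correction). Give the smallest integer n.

Without fpc, n₀ = s²/D = 190000/153 = 1241.8301.
With fpc, (1 − n/N)·s²/n ≤ D requires n ≥ n₀/(1 + n₀/N) = 1241.8301/(1 + 1241.8301/13278) = 1135.6207.
Rounding up, n = 1136.

1136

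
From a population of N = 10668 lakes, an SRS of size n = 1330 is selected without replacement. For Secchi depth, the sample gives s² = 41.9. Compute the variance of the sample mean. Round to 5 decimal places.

0.02758

Under SRS without replacement, Var(ȳ) = (1 − f)·s²/n with f = n/N = 1330/10668 = 0.12467192.
Var(ȳ) = (1 − 0.12467192)·41.9/1330 = 0.87532808·0.031503759 = 0.027576125.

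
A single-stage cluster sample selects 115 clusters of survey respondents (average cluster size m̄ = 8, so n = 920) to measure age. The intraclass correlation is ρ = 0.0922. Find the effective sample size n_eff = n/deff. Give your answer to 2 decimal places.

559.13

deff = 1 + (8 − 1)·0.0922 = 1 + 0.6454 = 1.6454.
n_eff = 920 / 1.6454 = 559.13.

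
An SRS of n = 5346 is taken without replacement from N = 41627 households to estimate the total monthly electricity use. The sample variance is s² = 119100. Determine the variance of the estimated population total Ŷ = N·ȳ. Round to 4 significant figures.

3.365 × 10^10

Var(Ŷ) = N²·Var(ȳ) = N²·(1 − n/N)·s²/n.
f = 5346/41627 = 0.12842626; Var(ȳ) = 0.87157374·119100/5346 = 19.417215.
Var(Ŷ) = 41627² · 19.417215 = 3.3646289 × 10^10.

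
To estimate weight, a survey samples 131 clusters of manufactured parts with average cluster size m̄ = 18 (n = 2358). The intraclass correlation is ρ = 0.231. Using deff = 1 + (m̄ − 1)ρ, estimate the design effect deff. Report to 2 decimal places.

deff = 1 + (18 − 1)·0.231 = 1 + 3.927 = 4.927.

4.93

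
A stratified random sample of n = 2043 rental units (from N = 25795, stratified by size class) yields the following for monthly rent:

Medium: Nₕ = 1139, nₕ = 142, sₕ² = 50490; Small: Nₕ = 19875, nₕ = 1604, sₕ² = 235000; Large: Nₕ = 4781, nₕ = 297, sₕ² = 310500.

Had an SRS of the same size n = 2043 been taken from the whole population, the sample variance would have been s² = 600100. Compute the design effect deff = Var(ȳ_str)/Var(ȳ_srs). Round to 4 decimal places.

Var(ȳ_str) = Σ Wₕ²(1−fₕ)sₕ²/nₕ with Wₕ = Nₕ/25795:
  Medium: (1139/25795)²·(1−142/1139)·50490/142 = 0.60682693
  Small: (19875/25795)²·(1−1604/19875)·235000/1604 = 79.957994
  Large: (4781/25795)²·(1−297/4781)·310500/297 = 33.683595
  → Var(ȳ_str) = 114.24842.
Var(ȳ_srs) = (1 − 2043/25795)·600100/2043 = 270.47051.
deff = 114.24842 / 270.47051 = 0.4224.

0.4224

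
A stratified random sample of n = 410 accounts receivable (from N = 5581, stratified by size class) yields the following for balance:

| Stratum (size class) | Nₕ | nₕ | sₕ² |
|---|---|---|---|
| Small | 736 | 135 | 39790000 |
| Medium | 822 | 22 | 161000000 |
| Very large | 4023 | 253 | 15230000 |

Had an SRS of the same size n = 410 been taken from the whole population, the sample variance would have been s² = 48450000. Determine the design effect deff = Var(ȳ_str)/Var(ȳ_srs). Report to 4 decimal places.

1.7171

Var(ȳ_str) = Σ Wₕ²(1−fₕ)sₕ²/nₕ with Wₕ = Nₕ/5581:
  Small: (736/5581)²·(1−135/736)·39790000/135 = 4185.703
  Medium: (822/5581)²·(1−22/822)·161000000/22 = 154504.44
  Very large: (4023/5581)²·(1−253/4023)·15230000/253 = 29312.086
  → Var(ȳ_str) = 188002.23.
Var(ȳ_srs) = (1 − 410/5581)·48450000/410 = 109489.49.
deff = 188002.23 / 109489.49 = 1.7171.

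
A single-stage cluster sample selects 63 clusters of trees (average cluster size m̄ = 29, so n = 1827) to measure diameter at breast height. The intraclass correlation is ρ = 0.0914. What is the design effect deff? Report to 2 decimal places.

deff = 1 + (29 − 1)·0.0914 = 1 + 2.5592 = 3.5592.

3.56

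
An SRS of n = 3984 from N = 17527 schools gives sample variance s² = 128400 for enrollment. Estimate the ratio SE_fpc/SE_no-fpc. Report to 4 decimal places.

0.8790

f = n/N = 3984/17527 = 0.22730644.
SE_no-fpc = √(s²/n) = 5.6770517; SE_fpc = √((1−f)s²/n) = 4.9902981.
Ratio = √(1−f) = 0.87902990.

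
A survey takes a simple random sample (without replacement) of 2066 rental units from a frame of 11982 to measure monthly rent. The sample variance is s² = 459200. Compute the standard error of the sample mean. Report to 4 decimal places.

13.5625

Under SRS without replacement, Var(ȳ) = (1 − f)·s²/n with f = n/N = 2066/11982 = 0.17242530.
Var(ȳ) = (1 − 0.17242530)·459200/2066 = 0.82757470·222.26525 = 183.94109.
SE(ȳ) = √(183.94109) = 13.5625.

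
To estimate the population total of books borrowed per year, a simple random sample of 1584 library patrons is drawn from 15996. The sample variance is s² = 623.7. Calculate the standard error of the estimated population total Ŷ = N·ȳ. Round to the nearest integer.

Var(Ŷ) = N²·Var(ȳ) = N²·(1 − n/N)·s²/n.
f = 1584/15996 = 0.09902476; Var(ȳ) = 0.90097524·623.7/1584 = 0.354759.
Var(Ŷ) = 15996² · 0.354759 = 9.0772901 × 10^7.
SE(Ŷ) = √(9.0772901 × 10^7) = 9527.

9527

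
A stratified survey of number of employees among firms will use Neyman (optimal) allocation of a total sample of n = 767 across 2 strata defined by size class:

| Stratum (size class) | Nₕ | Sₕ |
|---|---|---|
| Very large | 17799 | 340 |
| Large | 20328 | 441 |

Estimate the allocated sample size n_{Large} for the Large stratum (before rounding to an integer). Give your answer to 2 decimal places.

457.89

Neyman allocation: nₕ = n·NₕSₕ / Σⱼ NⱼSⱼ.
Σ NⱼSⱼ = 17799·340 + 20328·441 = 1.5016308 × 10^7.
n_{Large} = 767·20328·441 / (1.5016308 × 10^7) = 457.89.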